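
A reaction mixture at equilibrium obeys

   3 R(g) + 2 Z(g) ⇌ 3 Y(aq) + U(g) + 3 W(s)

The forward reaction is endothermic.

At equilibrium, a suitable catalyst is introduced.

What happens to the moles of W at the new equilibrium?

unchanged

A catalyst speeds both forward and reverse rates equally; it changes neither Q nor K — no shift from this change.
No net shift occurs, so the amount of W is unchanged.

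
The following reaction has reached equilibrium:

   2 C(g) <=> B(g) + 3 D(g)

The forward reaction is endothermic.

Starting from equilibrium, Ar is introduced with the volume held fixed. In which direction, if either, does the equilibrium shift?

At constant volume, adding an inert gas leaves every reacting species' partial pressure unchanged, so Q is unchanged — no shift from this change.

no shift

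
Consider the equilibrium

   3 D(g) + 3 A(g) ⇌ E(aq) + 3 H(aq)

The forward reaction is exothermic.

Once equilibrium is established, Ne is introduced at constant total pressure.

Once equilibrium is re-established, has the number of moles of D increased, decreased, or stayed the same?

Adding inert gas at constant total pressure expands the volume and lowers every reacting partial pressure. With Δn_gas = 0 − 6 = -6, Q moves away from K toward the side with fewer gas moles, so the system shifts toward the side with more gas moles — to the left.
The net shift is to the left. D is a reactant, so its amount increases.

increases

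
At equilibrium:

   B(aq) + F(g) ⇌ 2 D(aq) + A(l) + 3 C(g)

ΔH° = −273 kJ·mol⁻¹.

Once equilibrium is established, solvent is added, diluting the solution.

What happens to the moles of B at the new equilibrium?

decreases

Dilution lowers every aqueous concentration by the same factor. Δn_aq = 2 − 1 = +1, so the system shifts toward the side with more dissolved moles — to the right.
The net shift is to the right. B is a reactant, so its amount decreases.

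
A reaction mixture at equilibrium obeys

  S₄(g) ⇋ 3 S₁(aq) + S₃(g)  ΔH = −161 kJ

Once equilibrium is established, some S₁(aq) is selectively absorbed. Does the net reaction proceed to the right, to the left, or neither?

right

Removing S₁ (aq), a product, drives the reaction to the right.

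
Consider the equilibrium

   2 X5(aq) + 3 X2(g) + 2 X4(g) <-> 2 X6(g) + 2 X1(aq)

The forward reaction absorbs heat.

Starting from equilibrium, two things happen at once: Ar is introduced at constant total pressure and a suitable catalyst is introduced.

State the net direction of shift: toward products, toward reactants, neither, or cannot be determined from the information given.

left

Adding inert gas at constant total pressure expands the volume and lowers every reacting partial pressure. With Δn_gas = 2 − 5 = -3, Q moves away from K toward the side with fewer gas moles, so the system shifts toward the side with more gas moles — to the left.
A catalyst speeds both forward and reverse rates equally; it changes neither Q nor K — no shift from this change.
Only the nonzero effect(s) matter; the net shift is to the left.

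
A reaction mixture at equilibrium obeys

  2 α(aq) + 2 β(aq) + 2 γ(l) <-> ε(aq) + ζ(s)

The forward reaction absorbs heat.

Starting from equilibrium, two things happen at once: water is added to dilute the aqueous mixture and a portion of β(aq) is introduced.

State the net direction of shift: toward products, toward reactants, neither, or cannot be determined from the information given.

cannot be determined

Dilution lowers every aqueous concentration by the same factor. Δn_aq = 1 − 4 = -3, so the system shifts toward the side with more dissolved moles — to the left.
Adding β (aq), a reactant, drives the reaction to the right.
The individual effects push in opposite directions; without quantitative information the net direction cannot be determined.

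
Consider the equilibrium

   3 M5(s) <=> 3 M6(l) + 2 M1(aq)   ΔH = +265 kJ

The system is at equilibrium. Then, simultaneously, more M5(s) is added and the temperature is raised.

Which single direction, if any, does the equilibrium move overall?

right

M5 is a pure solid; its activity is 1 regardless of amount, so Q is unaffected — no shift from this change.
The forward reaction is endothermic. Raising T favours the endothermic direction — shift to the right.
Only the nonzero effect(s) matter; the net shift is to the right.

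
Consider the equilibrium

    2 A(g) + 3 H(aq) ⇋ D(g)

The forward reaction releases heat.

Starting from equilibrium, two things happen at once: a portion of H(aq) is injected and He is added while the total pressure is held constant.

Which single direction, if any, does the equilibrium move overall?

cannot be determined

Adding H (aq), a reactant, drives the reaction to the right.
Adding inert gas at constant total pressure expands the volume and lowers every reacting partial pressure. With Δn_gas = 1 − 2 = -1, Q moves away from K toward the side with fewer gas moles, so the system shifts toward the side with more gas moles — to the left.
The individual effects push in opposite directions; without quantitative information the net direction cannot be determined.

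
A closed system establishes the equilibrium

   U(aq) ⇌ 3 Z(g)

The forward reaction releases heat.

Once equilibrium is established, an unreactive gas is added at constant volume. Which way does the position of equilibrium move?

At constant volume, adding an inert gas leaves every reacting species' partial pressure unchanged, so Q is unchanged — no shift from this change.

no shift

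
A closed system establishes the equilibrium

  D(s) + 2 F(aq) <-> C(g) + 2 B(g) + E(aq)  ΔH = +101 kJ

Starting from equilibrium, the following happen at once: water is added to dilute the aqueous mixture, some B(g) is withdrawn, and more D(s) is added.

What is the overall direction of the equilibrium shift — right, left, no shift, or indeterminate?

cannot be determined

Dilution lowers every aqueous concentration by the same factor. Δn_aq = 1 − 2 = -1, so the system shifts toward the side with more dissolved moles — to the left.
Removing B (g), a product, drives the reaction to the right.
D is a pure solid; its activity is 1 regardless of amount, so Q is unaffected — no shift from this change.
The individual effects push in opposite directions; without quantitative information the net direction cannot be determined.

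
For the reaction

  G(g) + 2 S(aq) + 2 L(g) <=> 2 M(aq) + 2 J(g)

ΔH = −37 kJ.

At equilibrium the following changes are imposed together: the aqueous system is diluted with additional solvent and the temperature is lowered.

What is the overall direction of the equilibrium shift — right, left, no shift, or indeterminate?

right

Dilution scales every aqueous concentration by the same factor. Δn_aq = 2 − 2 = 0, so Q is unchanged — no shift.
The forward reaction is exothermic. Lowering T favours the exothermic direction — shift to the right.
Only the nonzero effect(s) matter; the net shift is to the right.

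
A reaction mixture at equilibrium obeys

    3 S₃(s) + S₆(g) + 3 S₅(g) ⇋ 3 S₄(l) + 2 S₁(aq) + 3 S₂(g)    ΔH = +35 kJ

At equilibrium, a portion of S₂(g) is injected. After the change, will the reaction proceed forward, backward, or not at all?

Adding S₂ (g), a product, drives the reaction to the left.

left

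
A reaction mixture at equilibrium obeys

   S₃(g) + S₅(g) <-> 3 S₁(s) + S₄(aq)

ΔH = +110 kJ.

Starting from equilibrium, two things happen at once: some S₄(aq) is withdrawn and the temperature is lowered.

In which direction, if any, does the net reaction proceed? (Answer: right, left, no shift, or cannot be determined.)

cannot be determined

Removing S₄ (aq), a product, drives the reaction to the right.
The forward reaction is endothermic. Lowering T favours the exothermic direction — shift to the left.
The individual effects push in opposite directions; without quantitative information the net direction cannot be determined.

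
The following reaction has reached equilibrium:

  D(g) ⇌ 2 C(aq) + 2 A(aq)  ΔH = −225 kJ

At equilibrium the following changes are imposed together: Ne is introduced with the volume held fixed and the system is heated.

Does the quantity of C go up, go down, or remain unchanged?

decreases

At constant volume, adding an inert gas leaves every reacting species' partial pressure unchanged, so Q is unchanged — no shift from this change.
The forward reaction is exothermic. Raising T favours the endothermic direction — shift to the left.
The net shift is to the left. C is a product, so its amount decreases.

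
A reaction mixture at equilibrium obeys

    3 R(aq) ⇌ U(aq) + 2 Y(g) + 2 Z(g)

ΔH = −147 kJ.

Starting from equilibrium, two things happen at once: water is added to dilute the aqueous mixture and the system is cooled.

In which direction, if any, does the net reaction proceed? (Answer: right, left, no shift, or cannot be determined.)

Dilution lowers every aqueous concentration by the same factor. Δn_aq = 1 − 3 = -2, so the system shifts toward the side with more dissolved moles — to the left.
The forward reaction is exothermic. Lowering T favours the exothermic direction — shift to the right.
The individual effects push in opposite directions; without quantitative information the net direction cannot be determined.

cannot be determined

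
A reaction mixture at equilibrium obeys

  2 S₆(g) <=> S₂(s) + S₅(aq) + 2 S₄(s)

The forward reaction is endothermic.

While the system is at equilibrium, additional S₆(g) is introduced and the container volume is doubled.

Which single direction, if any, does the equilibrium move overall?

Adding S₆ (g), a reactant, drives the reaction to the right.
Gas moles: reactants 2, products 0 (Δn_gas = -2). Expansion shifts the system toward the side with more moles of gas — to the left.
The individual effects push in opposite directions; without quantitative information the net direction cannot be determined.

cannot be determined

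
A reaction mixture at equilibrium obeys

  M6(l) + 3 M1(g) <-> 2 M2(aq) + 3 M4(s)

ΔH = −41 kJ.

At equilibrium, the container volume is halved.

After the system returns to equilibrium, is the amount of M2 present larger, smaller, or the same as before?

Gas moles: reactants 3, products 0 (Δn_gas = -3). Compression shifts the system toward the side with fewer moles of gas — to the right.
The net shift is to the right. M2 is a product, so its amount increases.

increases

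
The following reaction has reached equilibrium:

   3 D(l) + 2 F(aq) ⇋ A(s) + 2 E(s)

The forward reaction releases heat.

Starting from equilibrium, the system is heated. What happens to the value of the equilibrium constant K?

decreases

K depends on temperature via the van 't Hoff relation. The forward reaction is exothermic, so raising T decreases K.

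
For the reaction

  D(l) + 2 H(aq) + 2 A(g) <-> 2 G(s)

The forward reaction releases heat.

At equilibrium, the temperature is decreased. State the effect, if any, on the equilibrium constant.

increases

K depends on temperature via the van 't Hoff relation. The forward reaction is exothermic, so lowering T increases K.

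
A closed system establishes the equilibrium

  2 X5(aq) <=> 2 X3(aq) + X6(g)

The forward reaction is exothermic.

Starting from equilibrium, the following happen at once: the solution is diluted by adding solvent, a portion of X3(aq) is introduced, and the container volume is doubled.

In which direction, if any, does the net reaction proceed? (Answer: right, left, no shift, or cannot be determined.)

cannot be determined

Dilution scales every aqueous concentration by the same factor. Δn_aq = 2 − 2 = 0, so Q is unchanged — no shift.
Adding X3 (aq), a product, drives the reaction to the left.
Gas moles: reactants 0, products 1 (Δn_gas = +1). Expansion shifts the system toward the side with more moles of gas — to the right.
The individual effects push in opposite directions; without quantitative information the net direction cannot be determined.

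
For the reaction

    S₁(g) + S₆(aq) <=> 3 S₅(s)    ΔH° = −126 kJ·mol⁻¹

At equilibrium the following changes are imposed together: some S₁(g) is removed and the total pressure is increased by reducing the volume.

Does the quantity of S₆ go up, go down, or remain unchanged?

cannot be determined

Removing S₁ (g), a reactant, drives the reaction to the left.
Gas moles: reactants 1, products 0 (Δn_gas = -1). Compression shifts the system toward the side with fewer moles of gas — to the right.
The two effects oppose each other, so the net shift — and hence the change in S₆ — cannot be determined from the given information.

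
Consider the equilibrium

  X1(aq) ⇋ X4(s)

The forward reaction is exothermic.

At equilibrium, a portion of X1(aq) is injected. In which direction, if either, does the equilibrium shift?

right

Adding X1 (aq), a reactant, drives the reaction to the right.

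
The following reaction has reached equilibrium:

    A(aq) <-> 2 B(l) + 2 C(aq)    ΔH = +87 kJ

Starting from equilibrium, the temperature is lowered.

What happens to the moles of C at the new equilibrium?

The forward reaction is endothermic. Lowering T favours the exothermic direction — shift to the left.
The net shift is to the left. C is a product, so its amount decreases.

decreases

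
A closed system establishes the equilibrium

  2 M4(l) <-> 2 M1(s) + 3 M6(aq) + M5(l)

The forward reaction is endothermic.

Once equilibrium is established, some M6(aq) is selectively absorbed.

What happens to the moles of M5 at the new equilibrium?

increases

Removing M6 (aq), a product, drives the reaction to the right.
The net shift is to the right. M5 is a product, so its amount increases.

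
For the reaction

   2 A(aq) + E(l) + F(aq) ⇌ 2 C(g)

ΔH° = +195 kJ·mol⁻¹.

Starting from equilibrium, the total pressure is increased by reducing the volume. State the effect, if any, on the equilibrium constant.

The equilibrium constant depends only on temperature. This perturbation may move the position of equilibrium, but since T is unchanged, K itself is unchanged.

unchanged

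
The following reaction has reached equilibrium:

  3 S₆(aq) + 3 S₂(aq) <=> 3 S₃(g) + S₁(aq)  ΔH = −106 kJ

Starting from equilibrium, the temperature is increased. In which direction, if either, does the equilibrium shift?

left

The forward reaction is exothermic. Raising T favours the endothermic direction — shift to the left.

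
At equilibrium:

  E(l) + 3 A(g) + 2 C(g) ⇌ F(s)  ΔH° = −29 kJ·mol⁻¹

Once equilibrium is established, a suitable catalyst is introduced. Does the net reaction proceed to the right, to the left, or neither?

no shift

A catalyst speeds both forward and reverse rates equally; it changes neither Q nor K — no shift from this change.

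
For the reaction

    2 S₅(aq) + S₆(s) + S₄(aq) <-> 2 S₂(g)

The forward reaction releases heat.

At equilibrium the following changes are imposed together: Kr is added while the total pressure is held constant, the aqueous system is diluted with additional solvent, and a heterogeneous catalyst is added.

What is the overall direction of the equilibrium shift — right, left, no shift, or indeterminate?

Adding inert gas at constant total pressure expands the volume and lowers every reacting partial pressure. With Δn_gas = 2 − 0 = +2, Q moves away from K toward the side with fewer gas moles, so the system shifts toward the side with more gas moles — to the right.
Dilution lowers every aqueous concentration by the same factor. Δn_aq = 0 − 3 = -3, so the system shifts toward the side with more dissolved moles — to the left.
A catalyst speeds both forward and reverse rates equally; it changes neither Q nor K — no shift from this change.
The individual effects push in opposite directions; without quantitative information the net direction cannot be determined.

cannot be determined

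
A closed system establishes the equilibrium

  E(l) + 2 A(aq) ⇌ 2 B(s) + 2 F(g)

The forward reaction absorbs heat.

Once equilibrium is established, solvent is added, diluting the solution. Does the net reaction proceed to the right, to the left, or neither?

Dilution lowers every aqueous concentration by the same factor. Δn_aq = 0 − 2 = -2, so the system shifts toward the side with more dissolved moles — to the left.

left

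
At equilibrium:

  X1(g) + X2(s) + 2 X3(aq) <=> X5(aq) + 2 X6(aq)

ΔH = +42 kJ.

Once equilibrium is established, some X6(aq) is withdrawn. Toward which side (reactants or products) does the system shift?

right

Removing X6 (aq), a product, drives the reaction to the right.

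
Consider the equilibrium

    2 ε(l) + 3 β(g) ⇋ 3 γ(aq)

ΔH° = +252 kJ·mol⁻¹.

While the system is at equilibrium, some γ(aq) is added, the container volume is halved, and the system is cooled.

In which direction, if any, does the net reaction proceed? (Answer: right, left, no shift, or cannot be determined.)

Adding γ (aq), a product, drives the reaction to the left.
Gas moles: reactants 3, products 0 (Δn_gas = -3). Compression shifts the system toward the side with fewer moles of gas — to the right.
The forward reaction is endothermic. Lowering T favours the exothermic direction — shift to the left.
The individual effects push in opposite directions; without quantitative information the net direction cannot be determined.

cannot be determined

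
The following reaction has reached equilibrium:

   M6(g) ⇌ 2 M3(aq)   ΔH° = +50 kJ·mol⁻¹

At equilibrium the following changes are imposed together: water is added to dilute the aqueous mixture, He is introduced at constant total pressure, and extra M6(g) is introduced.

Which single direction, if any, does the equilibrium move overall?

cannot be determined

Dilution lowers every aqueous concentration by the same factor. Δn_aq = 2 − 0 = +2, so the system shifts toward the side with more dissolved moles — to the right.
Adding inert gas at constant total pressure expands the volume and lowers every reacting partial pressure. With Δn_gas = 0 − 1 = -1, Q moves away from K toward the side with fewer gas moles, so the system shifts toward the side with more gas moles — to the left.
Adding M6 (g), a reactant, drives the reaction to the right.
The individual effects push in opposite directions; without quantitative information the net direction cannot be determined.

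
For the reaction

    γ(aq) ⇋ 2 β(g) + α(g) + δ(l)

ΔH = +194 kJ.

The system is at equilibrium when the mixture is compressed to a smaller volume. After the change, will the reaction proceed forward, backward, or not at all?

Gas moles: reactants 0, products 3 (Δn_gas = +3). Compression shifts the system toward the side with fewer moles of gas — to the left.

left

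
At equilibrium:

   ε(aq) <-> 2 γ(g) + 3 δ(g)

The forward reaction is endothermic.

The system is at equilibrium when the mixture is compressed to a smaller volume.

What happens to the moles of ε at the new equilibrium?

increases

Gas moles: reactants 0, products 5 (Δn_gas = +5). Compression shifts the system toward the side with fewer moles of gas — to the left.
The net shift is to the left. ε is a reactant, so its amount increases.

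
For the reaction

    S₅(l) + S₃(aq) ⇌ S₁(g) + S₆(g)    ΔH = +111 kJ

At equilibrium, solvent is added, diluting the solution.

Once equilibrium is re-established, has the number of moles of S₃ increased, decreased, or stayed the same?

increases

Dilution lowers every aqueous concentration by the same factor. Δn_aq = 0 − 1 = -1, so the system shifts toward the side with more dissolved moles — to the left.
The net shift is to the left. S₃ is a reactant, so its amount increases.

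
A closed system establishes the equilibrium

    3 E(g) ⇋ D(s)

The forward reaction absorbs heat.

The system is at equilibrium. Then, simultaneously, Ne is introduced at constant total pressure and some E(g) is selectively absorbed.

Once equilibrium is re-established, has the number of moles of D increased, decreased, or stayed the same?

Adding inert gas at constant total pressure expands the volume and lowers every reacting partial pressure. With Δn_gas = 0 − 3 = -3, Q moves away from K toward the side with fewer gas moles, so the system shifts toward the side with more gas moles — to the left.
Removing E (g), a reactant, drives the reaction to the left.
The net shift is to the left. D is a product, so its amount decreases.

decreases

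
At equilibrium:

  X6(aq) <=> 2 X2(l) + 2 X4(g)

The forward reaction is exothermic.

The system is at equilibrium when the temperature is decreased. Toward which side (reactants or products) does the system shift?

The forward reaction is exothermic. Lowering T favours the exothermic direction — shift to the right.

right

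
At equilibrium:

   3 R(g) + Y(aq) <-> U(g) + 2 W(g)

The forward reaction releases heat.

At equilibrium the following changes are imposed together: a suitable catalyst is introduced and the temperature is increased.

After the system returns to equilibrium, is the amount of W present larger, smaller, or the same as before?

decreases

A catalyst speeds both forward and reverse rates equally; it changes neither Q nor K — no shift from this change.
The forward reaction is exothermic. Raising T favours the endothermic direction — shift to the left.
The net shift is to the left. W is a product, so its amount decreases.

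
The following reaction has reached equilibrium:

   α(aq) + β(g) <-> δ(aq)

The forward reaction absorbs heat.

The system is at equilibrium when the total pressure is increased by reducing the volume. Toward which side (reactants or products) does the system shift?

Gas moles: reactants 1, products 0 (Δn_gas = -1). Compression shifts the system toward the side with fewer moles of gas — to the right.

right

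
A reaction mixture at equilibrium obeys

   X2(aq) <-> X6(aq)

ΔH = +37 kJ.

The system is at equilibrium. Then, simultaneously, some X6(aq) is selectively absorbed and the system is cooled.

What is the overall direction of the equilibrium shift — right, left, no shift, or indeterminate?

cannot be determined

Removing X6 (aq), a product, drives the reaction to the right.
The forward reaction is endothermic. Lowering T favours the exothermic direction — shift to the left.
The individual effects push in opposite directions; without quantitative information the net direction cannot be determined.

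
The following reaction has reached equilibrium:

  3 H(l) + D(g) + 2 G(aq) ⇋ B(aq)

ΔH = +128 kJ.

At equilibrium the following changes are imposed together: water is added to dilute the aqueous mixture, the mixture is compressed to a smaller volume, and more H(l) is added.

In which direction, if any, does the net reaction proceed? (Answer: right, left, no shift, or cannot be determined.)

cannot be determined

Dilution lowers every aqueous concentration by the same factor. Δn_aq = 1 − 2 = -1, so the system shifts toward the side with more dissolved moles — to the left.
Gas moles: reactants 1, products 0 (Δn_gas = -1). Compression shifts the system toward the side with fewer moles of gas — to the right.
H is a pure liquid; its activity is 1 regardless of amount, so Q is unaffected — no shift from this change.
The individual effects push in opposite directions; without quantitative information the net direction cannot be determined.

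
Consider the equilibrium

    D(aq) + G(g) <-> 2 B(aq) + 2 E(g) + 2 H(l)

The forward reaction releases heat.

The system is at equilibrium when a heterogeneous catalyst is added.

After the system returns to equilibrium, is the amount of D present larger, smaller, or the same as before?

A catalyst speeds both forward and reverse rates equally; it changes neither Q nor K — no shift from this change.
No net shift occurs, so the amount of D is unchanged.

unchanged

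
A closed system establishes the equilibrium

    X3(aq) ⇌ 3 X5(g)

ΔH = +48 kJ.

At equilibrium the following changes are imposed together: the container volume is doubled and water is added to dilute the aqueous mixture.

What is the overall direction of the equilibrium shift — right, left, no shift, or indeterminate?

Gas moles: reactants 0, products 3 (Δn_gas = +3). Expansion shifts the system toward the side with more moles of gas — to the right.
Dilution lowers every aqueous concentration by the same factor. Δn_aq = 0 − 1 = -1, so the system shifts toward the side with more dissolved moles — to the left.
The individual effects push in opposite directions; without quantitative information the net direction cannot be determined.

cannot be determined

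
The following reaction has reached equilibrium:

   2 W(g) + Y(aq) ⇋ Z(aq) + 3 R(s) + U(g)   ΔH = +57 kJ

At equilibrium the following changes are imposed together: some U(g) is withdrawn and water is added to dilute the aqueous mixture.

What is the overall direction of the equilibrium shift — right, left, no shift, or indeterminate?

Removing U (g), a product, drives the reaction to the right.
Dilution scales every aqueous concentration by the same factor. Δn_aq = 1 − 1 = 0, so Q is unchanged — no shift.
Only the nonzero effect(s) matter; the net shift is to the right.

right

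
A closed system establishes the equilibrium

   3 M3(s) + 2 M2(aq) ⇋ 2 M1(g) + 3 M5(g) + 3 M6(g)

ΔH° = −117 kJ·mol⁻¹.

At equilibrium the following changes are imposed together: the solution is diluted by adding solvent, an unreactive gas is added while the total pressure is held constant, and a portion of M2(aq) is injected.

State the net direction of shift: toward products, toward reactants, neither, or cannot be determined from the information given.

cannot be determined

Dilution lowers every aqueous concentration by the same factor. Δn_aq = 0 − 2 = -2, so the system shifts toward the side with more dissolved moles — to the left.
Adding inert gas at constant total pressure expands the volume and lowers every reacting partial pressure. With Δn_gas = 8 − 0 = +8, Q moves away from K toward the side with fewer gas moles, so the system shifts toward the side with more gas moles — to the right.
Adding M2 (aq), a reactant, drives the reaction to the right.
The individual effects push in opposite directions; without quantitative information the net direction cannot be determined.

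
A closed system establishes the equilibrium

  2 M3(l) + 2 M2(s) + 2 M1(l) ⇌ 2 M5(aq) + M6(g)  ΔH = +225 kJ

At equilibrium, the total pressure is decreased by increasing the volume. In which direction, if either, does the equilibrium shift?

Gas moles: reactants 0, products 1 (Δn_gas = +1). Expansion shifts the system toward the side with more moles of gas — to the right.

right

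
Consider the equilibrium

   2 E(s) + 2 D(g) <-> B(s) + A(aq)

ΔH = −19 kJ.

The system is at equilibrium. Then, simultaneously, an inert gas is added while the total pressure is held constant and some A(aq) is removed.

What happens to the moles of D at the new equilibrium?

Adding inert gas at constant total pressure expands the volume and lowers every reacting partial pressure. With Δn_gas = 0 − 2 = -2, Q moves away from K toward the side with fewer gas moles, so the system shifts toward the side with more gas moles — to the left.
Removing A (aq), a product, drives the reaction to the right.
The two effects oppose each other, so the net shift — and hence the change in D — cannot be determined from the given information.

cannot be determined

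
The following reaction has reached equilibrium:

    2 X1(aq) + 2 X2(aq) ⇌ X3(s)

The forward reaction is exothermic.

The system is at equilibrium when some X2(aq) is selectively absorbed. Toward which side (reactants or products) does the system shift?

Removing X2 (aq), a reactant, drives the reaction to the left.

left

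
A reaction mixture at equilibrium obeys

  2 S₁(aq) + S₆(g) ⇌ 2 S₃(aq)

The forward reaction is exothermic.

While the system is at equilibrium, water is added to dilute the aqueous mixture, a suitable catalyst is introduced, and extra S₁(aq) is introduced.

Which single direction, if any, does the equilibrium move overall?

Dilution scales every aqueous concentration by the same factor. Δn_aq = 2 − 2 = 0, so Q is unchanged — no shift.
A catalyst speeds both forward and reverse rates equally; it changes neither Q nor K — no shift from this change.
Adding S₁ (aq), a reactant, drives the reaction to the right.
Only the nonzero effect(s) matter; the net shift is to the right.

right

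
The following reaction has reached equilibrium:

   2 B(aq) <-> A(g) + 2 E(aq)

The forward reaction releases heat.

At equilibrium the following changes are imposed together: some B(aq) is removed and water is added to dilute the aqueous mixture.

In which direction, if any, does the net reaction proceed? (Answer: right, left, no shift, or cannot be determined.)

Removing B (aq), a reactant, drives the reaction to the left.
Dilution scales every aqueous concentration by the same factor. Δn_aq = 2 − 2 = 0, so Q is unchanged — no shift.
Only the nonzero effect(s) matter; the net shift is to the left.

left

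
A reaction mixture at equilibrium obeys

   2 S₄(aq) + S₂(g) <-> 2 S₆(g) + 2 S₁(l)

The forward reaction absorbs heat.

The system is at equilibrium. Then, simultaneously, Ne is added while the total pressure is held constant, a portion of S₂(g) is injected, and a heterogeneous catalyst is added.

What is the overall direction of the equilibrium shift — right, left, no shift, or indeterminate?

right

Adding inert gas at constant total pressure expands the volume and lowers every reacting partial pressure. With Δn_gas = 2 − 1 = +1, Q moves away from K toward the side with fewer gas moles, so the system shifts toward the side with more gas moles — to the right.
Adding S₂ (g), a reactant, drives the reaction to the right.
A catalyst speeds both forward and reverse rates equally; it changes neither Q nor K — no shift from this change.
Only the nonzero effect(s) matter; the net shift is to the right.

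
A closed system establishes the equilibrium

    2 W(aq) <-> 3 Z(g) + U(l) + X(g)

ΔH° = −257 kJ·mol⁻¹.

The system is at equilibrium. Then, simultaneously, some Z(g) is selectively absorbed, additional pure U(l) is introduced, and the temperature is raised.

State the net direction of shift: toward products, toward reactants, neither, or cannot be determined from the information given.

cannot be determined

Removing Z (g), a product, drives the reaction to the right.
U is a pure liquid; its activity is 1 regardless of amount, so Q is unaffected — no shift from this change.
The forward reaction is exothermic. Raising T favours the endothermic direction — shift to the left.
The individual effects push in opposite directions; without quantitative information the net direction cannot be determined.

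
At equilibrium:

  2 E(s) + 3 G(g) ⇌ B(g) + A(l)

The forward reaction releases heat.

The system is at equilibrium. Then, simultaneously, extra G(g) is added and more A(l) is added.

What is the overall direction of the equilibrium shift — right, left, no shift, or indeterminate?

right

Adding G (g), a reactant, drives the reaction to the right.
A is a pure liquid; its activity is 1 regardless of amount, so Q is unaffected — no shift from this change.
Only the nonzero effect(s) matter; the net shift is to the right.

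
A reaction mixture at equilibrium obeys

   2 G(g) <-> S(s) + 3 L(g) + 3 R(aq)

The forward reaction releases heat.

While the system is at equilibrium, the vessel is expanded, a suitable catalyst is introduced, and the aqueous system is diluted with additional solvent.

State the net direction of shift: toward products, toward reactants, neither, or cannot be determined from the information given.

Gas moles: reactants 2, products 3 (Δn_gas = +1). Expansion shifts the system toward the side with more moles of gas — to the right.
A catalyst speeds both forward and reverse rates equally; it changes neither Q nor K — no shift from this change.
Dilution lowers every aqueous concentration by the same factor. Δn_aq = 3 − 0 = +3, so the system shifts toward the side with more dissolved moles — to the right.
Only the nonzero effect(s) matter; the net shift is to the right.

right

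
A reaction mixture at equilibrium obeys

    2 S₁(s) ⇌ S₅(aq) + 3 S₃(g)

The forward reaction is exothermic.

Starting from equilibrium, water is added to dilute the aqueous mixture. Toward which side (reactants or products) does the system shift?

right

Dilution lowers every aqueous concentration by the same factor. Δn_aq = 1 − 0 = +1, so the system shifts toward the side with more dissolved moles — to the right.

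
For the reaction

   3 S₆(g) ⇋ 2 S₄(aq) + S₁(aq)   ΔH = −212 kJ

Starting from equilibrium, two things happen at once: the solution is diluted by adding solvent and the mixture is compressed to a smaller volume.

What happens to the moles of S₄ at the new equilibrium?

increases

Dilution lowers every aqueous concentration by the same factor. Δn_aq = 3 − 0 = +3, so the system shifts toward the side with more dissolved moles — to the right.
Gas moles: reactants 3, products 0 (Δn_gas = -3). Compression shifts the system toward the side with fewer moles of gas — to the right.
The net shift is to the right. S₄ is a product, so its amount increases.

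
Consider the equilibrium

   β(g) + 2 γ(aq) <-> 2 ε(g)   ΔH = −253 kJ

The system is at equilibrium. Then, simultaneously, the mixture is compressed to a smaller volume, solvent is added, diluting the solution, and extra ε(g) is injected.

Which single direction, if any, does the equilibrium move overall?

left

Gas moles: reactants 1, products 2 (Δn_gas = +1). Compression shifts the system toward the side with fewer moles of gas — to the left.
Dilution lowers every aqueous concentration by the same factor. Δn_aq = 0 − 2 = -2, so the system shifts toward the side with more dissolved moles — to the left.
Adding ε (g), a product, drives the reaction to the left.
All effects act in the same direction — net shift to the left.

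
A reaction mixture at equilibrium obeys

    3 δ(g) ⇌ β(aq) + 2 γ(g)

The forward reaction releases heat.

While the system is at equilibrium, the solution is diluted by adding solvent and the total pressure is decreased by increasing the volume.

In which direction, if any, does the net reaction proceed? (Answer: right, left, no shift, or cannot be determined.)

cannot be determined

Dilution lowers every aqueous concentration by the same factor. Δn_aq = 1 − 0 = +1, so the system shifts toward the side with more dissolved moles — to the right.
Gas moles: reactants 3, products 2 (Δn_gas = -1). Expansion shifts the system toward the side with more moles of gas — to the left.
The individual effects push in opposite directions; without quantitative information the net direction cannot be determined.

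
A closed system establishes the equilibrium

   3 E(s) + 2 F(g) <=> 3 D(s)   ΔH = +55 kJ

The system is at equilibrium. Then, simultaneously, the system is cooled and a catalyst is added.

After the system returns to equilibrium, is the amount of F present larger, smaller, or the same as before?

increases

The forward reaction is endothermic. Lowering T favours the exothermic direction — shift to the left.
A catalyst speeds both forward and reverse rates equally; it changes neither Q nor K — no shift from this change.
The net shift is to the left. F is a reactant, so its amount increases.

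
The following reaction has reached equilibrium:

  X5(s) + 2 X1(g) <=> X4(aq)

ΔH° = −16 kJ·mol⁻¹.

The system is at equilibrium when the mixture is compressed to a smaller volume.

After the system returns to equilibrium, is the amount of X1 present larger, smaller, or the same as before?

Gas moles: reactants 2, products 0 (Δn_gas = -2). Compression shifts the system toward the side with fewer moles of gas — to the right.
The net shift is to the right. X1 is a reactant, so its amount decreases.

decreases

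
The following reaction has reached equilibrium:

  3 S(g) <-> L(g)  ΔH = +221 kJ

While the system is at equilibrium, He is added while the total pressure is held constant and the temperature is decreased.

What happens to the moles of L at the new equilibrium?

decreases

Adding inert gas at constant total pressure expands the volume and lowers every reacting partial pressure. With Δn_gas = 1 − 3 = -2, Q moves away from K toward the side with fewer gas moles, so the system shifts toward the side with more gas moles — to the left.
The forward reaction is endothermic. Lowering T favours the exothermic direction — shift to the left.
The net shift is to the left. L is a product, so its amount decreases.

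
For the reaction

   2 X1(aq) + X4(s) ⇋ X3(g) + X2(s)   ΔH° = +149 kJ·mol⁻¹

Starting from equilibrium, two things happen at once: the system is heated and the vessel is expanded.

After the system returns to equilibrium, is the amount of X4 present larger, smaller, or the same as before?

The forward reaction is endothermic. Raising T favours the endothermic direction — shift to the right.
Gas moles: reactants 0, products 1 (Δn_gas = +1). Expansion shifts the system toward the side with more moles of gas — to the right.
The net shift is to the right. X4 is a reactant, so its amount decreases.

decreases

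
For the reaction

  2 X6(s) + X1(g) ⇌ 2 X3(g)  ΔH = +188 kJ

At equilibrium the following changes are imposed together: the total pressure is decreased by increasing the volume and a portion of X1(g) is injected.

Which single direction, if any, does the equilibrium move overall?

right

Gas moles: reactants 1, products 2 (Δn_gas = +1). Expansion shifts the system toward the side with more moles of gas — to the right.
Adding X1 (g), a reactant, drives the reaction to the right.
All effects act in the same direction — net shift to the right.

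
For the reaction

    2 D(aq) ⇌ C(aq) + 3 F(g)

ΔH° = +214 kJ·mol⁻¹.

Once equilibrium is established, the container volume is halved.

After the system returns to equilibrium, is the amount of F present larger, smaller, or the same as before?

decreases

Gas moles: reactants 0, products 3 (Δn_gas = +3). Compression shifts the system toward the side with fewer moles of gas — to the left.
The net shift is to the left. F is a product, so its amount decreases.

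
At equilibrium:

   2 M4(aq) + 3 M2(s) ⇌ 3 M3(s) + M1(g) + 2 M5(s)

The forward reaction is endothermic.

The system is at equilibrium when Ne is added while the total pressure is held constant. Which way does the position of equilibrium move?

right

Adding inert gas at constant total pressure expands the volume and lowers every reacting partial pressure. With Δn_gas = 1 − 0 = +1, Q moves away from K toward the side with fewer gas moles, so the system shifts toward the side with more gas moles — to the right.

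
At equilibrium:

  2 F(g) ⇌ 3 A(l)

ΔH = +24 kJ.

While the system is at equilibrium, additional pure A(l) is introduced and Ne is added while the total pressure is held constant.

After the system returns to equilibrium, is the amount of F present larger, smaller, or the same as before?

increases

A is a pure liquid; its activity is 1 regardless of amount, so Q is unaffected — no shift from this change.
Adding inert gas at constant total pressure expands the volume and lowers every reacting partial pressure. With Δn_gas = 0 − 2 = -2, Q moves away from K toward the side with fewer gas moles, so the system shifts toward the side with more gas moles — to the left.
The net shift is to the left. F is a reactant, so its amount increases.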